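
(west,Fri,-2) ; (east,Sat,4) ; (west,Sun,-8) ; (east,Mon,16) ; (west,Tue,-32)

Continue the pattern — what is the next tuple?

(east,Wed,64)

Direction: alternates west ↔ east, so west, east, west, east, west → east.
Day goes Fri, Sat, Sun, Mon, Tue → Wed (runs through the weekdays Mon→Sun).
Third part goes -2, 4, -8, 16, -32 → 64 (×(-2) each step).
Putting it together: (east,Wed,64).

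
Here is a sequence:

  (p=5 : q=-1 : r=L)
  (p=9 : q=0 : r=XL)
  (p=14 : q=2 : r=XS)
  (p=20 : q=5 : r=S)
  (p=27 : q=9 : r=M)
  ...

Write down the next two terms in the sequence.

(p=35 : q=14 : r=L), (p=44 : q=20 : r=XL)

P — differences are 4, 5, 6, … (increasing by 1 each time): 5, 9, 14, 20, 27 → 35 → 44.
Q: differences are 1, 2, 3, … (increasing by 1 each time), so -1, 0, 2, 5, 9 → 14 → 20.
R: runs through clothing sizes XS→XL, so L, XL, XS, S, M → L → XL.
Putting the parts together: (p=35 : q=14 : r=L) and then (p=44 : q=20 : r=XL).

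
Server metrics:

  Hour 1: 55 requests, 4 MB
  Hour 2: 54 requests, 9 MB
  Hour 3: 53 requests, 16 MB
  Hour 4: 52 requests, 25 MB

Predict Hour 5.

Requests — −1 each step: 55, 54, 53, 52 → 51.
MB: perfect squares: 2², 3², 4², …, so 4, 9, 16, 25 → 36.
So the next record is 51 requests, 36 MB.

51 requests, 36 MB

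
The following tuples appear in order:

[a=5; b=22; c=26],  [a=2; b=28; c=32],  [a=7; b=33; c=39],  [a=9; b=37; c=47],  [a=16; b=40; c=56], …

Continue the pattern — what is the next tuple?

A goes 5, 2, 7, 9, 16 → 25 (each term is the sum of the two before it).
B goes 22, 28, 33, 37, 40 → 42 (differences are 6, 5, 4, … (decreasing by 1 each time)).
C: differences are 6, 7, 8, … (increasing by 1 each time), so 26, 32, 39, 47, 56 → 66.
Combining the parts gives [a=25; b=42; c=66].

[a=25; b=42; c=66]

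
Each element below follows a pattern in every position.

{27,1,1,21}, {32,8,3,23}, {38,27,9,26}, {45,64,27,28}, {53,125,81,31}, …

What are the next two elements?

{62,216,243,33}, {72,343,729,36}

First slot: 27, 32, 38, 45, 53 → 62 → 72 (differences are 5, 6, 7, … (increasing by 1 each time)).
Second slot — perfect cubes: 1³, 2³, 3³, …: 1, 8, 27, 64, 125 → 216 → 343.
Third slot: ×3 each step, so 1, 3, 9, 27, 81 → 243 → 729.
Fourth slot: alternating steps +2, +3, +2, +3, …; 21, 23, 26, 28, 31 → 33 → 36.
Putting the parts together: {62,216,243,33} and then {72,343,729,36}.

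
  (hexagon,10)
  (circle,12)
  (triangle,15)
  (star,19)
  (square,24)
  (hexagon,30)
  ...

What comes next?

Shape goes hexagon, circle, triangle, star, square, hexagon → circle (repeats hexagon → circle → triangle → star → square).
Second component goes 10, 12, 15, 19, 24, 30 → 37 (differences are 2, 3, 4, … (increasing by 1 each time)).
Combining the parts gives (circle,37).

(circle,37)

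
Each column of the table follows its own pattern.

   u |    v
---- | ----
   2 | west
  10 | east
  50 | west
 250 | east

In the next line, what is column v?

For the column v, alternates west ↔ east: west, east, west, east → west.

west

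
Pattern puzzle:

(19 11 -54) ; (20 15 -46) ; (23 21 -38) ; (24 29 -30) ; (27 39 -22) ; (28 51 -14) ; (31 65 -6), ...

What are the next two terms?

First coordinate goes 19, 20, 23, 24, 27, 28, 31 → 32 → 35 (alternating steps +1, +3, +1, +3, …).
Second coordinate: 11, 15, 21, 29, 39, 51, 65 → 81 → 99 (differences are 4, 6, 8, … (increasing by 2 each time)).
For the third coordinate, +8 each step: -54, -46, -38, -30, -22, -14, -6 → 2 → 10.
Putting the parts together: (32 81 2) and then (35 99 10).

(32 81 2), (35 99 10)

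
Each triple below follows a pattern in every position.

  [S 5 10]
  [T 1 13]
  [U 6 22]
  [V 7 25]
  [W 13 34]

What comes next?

[X 20 37]

For the letter, letters move forward 1 place in the alphabet: S, T, U, V, W → X.
Second slot: 5, 1, 6, 7, 13 → 20 (each term is the sum of the two before it).
Third slot — alternating steps +3, +9, +3, +9, …: 10, 13, 22, 25, 34 → 37.
Putting it together: [X 20 37].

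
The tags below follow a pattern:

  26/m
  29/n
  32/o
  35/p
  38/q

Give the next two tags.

41/r then 44/s

For the first component, +3 each step: 26, 29, 32, 35, 38 → 41 → 44.
Letter — letters move forward 1 place in the alphabet: m, n, o, p, q → r → s.
So the next two tags are 41/r and 44/s.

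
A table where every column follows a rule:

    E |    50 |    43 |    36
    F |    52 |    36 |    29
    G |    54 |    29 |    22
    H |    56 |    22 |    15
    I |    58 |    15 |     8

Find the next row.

Letter: E, F, G, H, I → J (letters move forward 1 place in the alphabet).
Second component: +2 each step; 50, 52, 54, 56, 58 → 60.
Third component: −7 each step, so 43, 36, 29, 22, 15 → 8.
Fourth component — always 7 less than the third component: 36, 29, 22, 15, 8 → 1.
So the next row is J  60  8  1.

J  60  8  1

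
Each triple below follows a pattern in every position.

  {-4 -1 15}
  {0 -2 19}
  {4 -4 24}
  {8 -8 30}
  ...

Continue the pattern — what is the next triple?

First entry goes -4, 0, 4, 8 → 12 (+4 each step).
For the second entry, ×2 each step: -1, -2, -4, -8 → -16.
Third entry: differences are 4, 5, 6, … (increasing by 1 each time); 15, 19, 24, 30 → 37.
So the next triple is {12 -16 37}.

{12 -16 37}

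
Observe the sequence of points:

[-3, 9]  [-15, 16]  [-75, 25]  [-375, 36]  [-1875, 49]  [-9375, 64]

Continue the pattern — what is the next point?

First coordinate: -3, -15, -75, -375, -1875, -9375 → -46875 (×5 each step).
Second coordinate: perfect squares: 3², 4², 5², …, so 9, 16, 25, 36, 49, 64 → 81.
Putting it together: [-46875, 81].

[-46875, 81]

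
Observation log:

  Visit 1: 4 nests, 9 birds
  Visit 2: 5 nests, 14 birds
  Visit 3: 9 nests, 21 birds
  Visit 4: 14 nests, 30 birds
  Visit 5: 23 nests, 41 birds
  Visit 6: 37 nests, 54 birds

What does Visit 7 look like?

For the nests, each term is the sum of the two before it: 4, 5, 9, 14, 23, 37 → 60.
Birds — differences are 5, 7, 9, … (increasing by 2 each time): 9, 14, 21, 30, 41, 54 → 69.
So the next record is 60 nests, 69 birds.

60 nests, 69 birds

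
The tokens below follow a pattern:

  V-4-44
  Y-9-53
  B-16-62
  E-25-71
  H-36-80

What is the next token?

Letter: letters move forward 3 places in the alphabet, wrapping Z→A, so V, Y, B, E, H → K.
Second component — perfect squares: 2², 3², 4², …: 4, 9, 16, 25, 36 → 49.
Third component: 44, 53, 62, 71, 80 → 89 (+9 each step).
Combining the parts gives K-49-89.

K-49-89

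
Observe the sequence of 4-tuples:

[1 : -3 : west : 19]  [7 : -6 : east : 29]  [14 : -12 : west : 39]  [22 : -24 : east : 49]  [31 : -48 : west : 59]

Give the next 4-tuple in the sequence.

[41 : -96 : east : 69]

First part: differences are 6, 7, 8, … (increasing by 1 each time), so 1, 7, 14, 22, 31 → 41.
For the second part, ×2 each step: -3, -6, -12, -24, -48 → -96.
Direction: alternates west ↔ east, so west, east, west, east, west → east.
Fourth part — +10 each step: 19, 29, 39, 49, 59 → 69.
Putting it together: [41 : -96 : east : 69].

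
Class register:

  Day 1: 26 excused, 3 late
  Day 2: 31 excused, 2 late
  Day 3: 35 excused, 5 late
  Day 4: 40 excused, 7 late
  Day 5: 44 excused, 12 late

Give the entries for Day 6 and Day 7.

For the excused, alternating steps +5, +4, +5, +4, …: 26, 31, 35, 40, 44 → 49 → 53.
For the late, each term is the sum of the two before it: 3, 2, 5, 7, 12 → 19 → 31.
Putting the parts together: 49 excused, 19 late and then 53 excused, 31 late.

49 excused, 19 late; 53 excused, 31 late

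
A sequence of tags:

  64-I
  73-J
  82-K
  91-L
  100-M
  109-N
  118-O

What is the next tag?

First component goes 64, 73, 82, 91, 100, 109, 118 → 127 (+9 each step).
Letter — letters move forward 1 place in the alphabet: I, J, K, L, M, N, O → P.
Putting it together: 127-P.

127-P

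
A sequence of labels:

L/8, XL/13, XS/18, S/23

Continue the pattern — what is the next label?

For the size, runs through clothing sizes XS→XL: L, XL, XS, S → M.
Second component — +5 each step: 8, 13, 18, 23 → 28.
Putting it together: M/28.

M/28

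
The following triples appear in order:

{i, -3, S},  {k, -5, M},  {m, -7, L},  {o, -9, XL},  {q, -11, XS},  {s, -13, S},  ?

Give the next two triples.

{u, -15, M}, {w, -17, L}

Letter: letters move forward 2 places in the alphabet, so i, k, m, o, q, s → u → w.
Second part: -3, -5, -7, -9, -11, -13 → -15 → -17 (−2 each step).
Size: S, M, L, XL, XS, S → M → L (repeats S → M → L → XL → XS).
So the next two triples are {u, -15, M} and {w, -17, L}.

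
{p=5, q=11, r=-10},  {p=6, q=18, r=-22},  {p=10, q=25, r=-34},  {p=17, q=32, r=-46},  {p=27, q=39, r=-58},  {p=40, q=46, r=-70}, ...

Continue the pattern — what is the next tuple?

{p=56, q=53, r=-82}

P: 5, 6, 10, 17, 27, 40 → 56 (differences are 1, 4, 7, … (increasing by 3 each time)).
Q: +7 each step, so 11, 18, 25, 32, 39, 46 → 53.
For the r, −12 each step: -10, -22, -34, -46, -58, -70 → -82.
Putting it together: {p=56, q=53, r=-82}.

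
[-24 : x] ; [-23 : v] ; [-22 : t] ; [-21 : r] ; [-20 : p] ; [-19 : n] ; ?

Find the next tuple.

[-18 : l]

First entry: -24, -23, -22, -21, -20, -19 → -18 (+1 each step).
Letter: letters move back 2 places in the alphabet; x, v, t, r, p, n → l.
Combining the parts gives [-18 : l].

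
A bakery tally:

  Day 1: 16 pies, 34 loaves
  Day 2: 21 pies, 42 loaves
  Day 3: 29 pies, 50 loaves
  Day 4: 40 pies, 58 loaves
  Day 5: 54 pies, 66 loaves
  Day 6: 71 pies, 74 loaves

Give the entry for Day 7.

91 pies, 82 loaves

Pies goes 16, 21, 29, 40, 54, 71 → 91 (differences are 5, 8, 11, … (increasing by 3 each time)).
Loaves goes 34, 42, 50, 58, 66, 74 → 82 (+8 each step).
Combining the parts gives 91 pies, 82 loaves.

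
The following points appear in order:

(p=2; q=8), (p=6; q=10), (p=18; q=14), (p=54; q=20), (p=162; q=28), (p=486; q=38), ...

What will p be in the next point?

1458

P: ×3 each step, so 2, 6, 18, 54, 162, 486 → 1458.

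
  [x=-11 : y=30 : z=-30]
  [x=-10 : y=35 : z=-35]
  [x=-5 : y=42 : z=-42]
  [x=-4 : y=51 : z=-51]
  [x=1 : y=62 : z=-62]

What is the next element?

[x=2 : y=75 : z=-75]

X goes -11, -10, -5, -4, 1 → 2 (alternating steps +1, +5, +1, +5, …).
Y: 30, 35, 42, 51, 62 → 75 (differences are 5, 7, 9, … (increasing by 2 each time)).
For the z, always the negative of the y: -30, -35, -42, -51, -62 → -75.
Putting it together: [x=2 : y=75 : z=-75].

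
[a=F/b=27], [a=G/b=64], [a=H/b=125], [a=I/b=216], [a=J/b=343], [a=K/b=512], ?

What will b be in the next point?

729

B goes 27, 64, 125, 216, 343, 512 → 729 (perfect cubes: 3³, 4³, 5³, …).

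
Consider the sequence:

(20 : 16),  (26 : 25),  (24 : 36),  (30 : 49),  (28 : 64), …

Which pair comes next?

First part: alternating steps +6, −2, +6, −2, …; 20, 26, 24, 30, 28 → 34.
For the second part, perfect squares: 4², 5², 6², …: 16, 25, 36, 49, 64 → 81.
So the next pair is (34 : 81).

(34 : 81)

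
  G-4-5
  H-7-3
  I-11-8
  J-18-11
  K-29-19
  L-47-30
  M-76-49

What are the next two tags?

Letter goes G, H, I, J, K, L, M → N → O (letters move forward 1 place in the alphabet).
Second component goes 4, 7, 11, 18, 29, 47, 76 → 123 → 199 (each term is the sum of the two before it).
Third component: each term is the sum of the two before it, so 5, 3, 8, 11, 19, 30, 49 → 79 → 128.
Putting the parts together: N-123-79 and then O-199-128.

N-123-79, O-199-128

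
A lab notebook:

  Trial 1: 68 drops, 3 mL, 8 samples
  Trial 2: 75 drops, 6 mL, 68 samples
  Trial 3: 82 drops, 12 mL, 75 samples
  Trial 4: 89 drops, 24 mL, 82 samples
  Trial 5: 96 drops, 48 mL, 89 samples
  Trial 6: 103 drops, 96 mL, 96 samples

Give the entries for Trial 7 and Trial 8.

110 drops, 192 mL, 103 samples; 117 drops, 384 mL, 110 samples

For the drops, +7 each step: 68, 75, 82, 89, 96, 103 → 110 → 117.
ML: ×2 each step; 3, 6, 12, 24, 48, 96 → 192 → 384.
Samples: always the previous value of the drops, so 8, 68, 75, 82, 89, 96 → 103 → 110.
So the next two records are 110 drops, 192 mL, 103 samples and 117 drops, 384 mL, 110 samples.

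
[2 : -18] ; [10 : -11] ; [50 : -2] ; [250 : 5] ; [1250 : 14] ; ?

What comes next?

[6250 : 21]

First part goes 2, 10, 50, 250, 1250 → 6250 (×5 each step).
Second part: -18, -11, -2, 5, 14 → 21 (alternating steps +7, +9, +7, +9, …).
So the next term is [6250 : 21].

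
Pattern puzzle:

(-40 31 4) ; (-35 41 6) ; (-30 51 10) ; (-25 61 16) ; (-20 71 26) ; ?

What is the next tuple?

First slot: +5 each step; -40, -35, -30, -25, -20 → -15.
Second slot: +10 each step; 31, 41, 51, 61, 71 → 81.
For the third slot, each term is the sum of the two before it: 4, 6, 10, 16, 26 → 42.
So the next tuple is (-15 81 42).

(-15 81 42)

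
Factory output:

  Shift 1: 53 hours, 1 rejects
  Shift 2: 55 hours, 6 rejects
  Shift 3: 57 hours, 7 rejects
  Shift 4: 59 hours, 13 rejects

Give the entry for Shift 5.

Hours — +2 each step: 53, 55, 57, 59 → 61.
Rejects goes 1, 6, 7, 13 → 20 (each term is the sum of the two before it).
Putting it together: 61 hours, 20 rejects.

61 hours, 20 rejects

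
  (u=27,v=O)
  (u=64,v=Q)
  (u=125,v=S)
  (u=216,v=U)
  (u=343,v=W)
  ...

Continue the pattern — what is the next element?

U: perfect cubes: 3³, 4³, 5³, …, so 27, 64, 125, 216, 343 → 512.
V — letters move forward 2 places in the alphabet: O, Q, S, U, W → Y.
Putting it together: (u=512,v=Y).

(u=512,v=Y)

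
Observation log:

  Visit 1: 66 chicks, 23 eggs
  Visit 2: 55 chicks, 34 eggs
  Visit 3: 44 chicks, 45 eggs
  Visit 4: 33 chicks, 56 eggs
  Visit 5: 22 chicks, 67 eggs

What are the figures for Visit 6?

11 chicks, 78 eggs

Chicks: 66, 55, 44, 33, 22 → 11 (−11 each step).
Eggs: 23, 34, 45, 56, 67 → 78 (+11 each step).
Combining the parts gives 11 chicks, 78 eggs.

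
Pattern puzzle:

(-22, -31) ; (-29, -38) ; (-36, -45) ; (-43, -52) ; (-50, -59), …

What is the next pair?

(-57, -66)

First entry: −7 each step, so -22, -29, -36, -43, -50 → -57.
Second entry: always 9 less than the first entry; -31, -38, -45, -52, -59 → -66.
So the next pair is (-57, -66).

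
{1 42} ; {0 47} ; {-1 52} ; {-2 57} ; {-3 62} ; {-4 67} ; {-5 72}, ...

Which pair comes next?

First slot goes 1, 0, -1, -2, -3, -4, -5 → -6 (−1 each step).
Second slot goes 42, 47, 52, 57, 62, 67, 72 → 77 (+5 each step).
So the next pair is {-6 77}.

{-6 77}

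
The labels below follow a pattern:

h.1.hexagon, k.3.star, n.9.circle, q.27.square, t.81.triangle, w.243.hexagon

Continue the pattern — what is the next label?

z.729.star

Letter: letters move forward 3 places in the alphabet, so h, k, n, q, t, w → z.
For the second component, ×3 each step: 1, 3, 9, 27, 81, 243 → 729.
Shape — repeats hexagon → star → circle → square → triangle: hexagon, star, circle, square, triangle, hexagon → star.
So the next label is z.729.star.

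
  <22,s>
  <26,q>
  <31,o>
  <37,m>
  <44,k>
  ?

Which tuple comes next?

For the first part, differences are 4, 5, 6, … (increasing by 1 each time): 22, 26, 31, 37, 44 → 52.
Letter: letters move back 2 places in the alphabet; s, q, o, m, k → i.
Combining the parts gives <52,i>.

<52,i>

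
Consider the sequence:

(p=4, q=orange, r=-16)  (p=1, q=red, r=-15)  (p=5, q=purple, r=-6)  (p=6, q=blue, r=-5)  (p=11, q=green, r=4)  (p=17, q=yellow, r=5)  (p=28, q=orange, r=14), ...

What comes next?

(p=45, q=red, r=15)

P goes 4, 1, 5, 6, 11, 17, 28 → 45 (each term is the sum of the two before it).
Q — repeats orange → red → purple → blue → green → yellow: orange, red, purple, blue, green, yellow, orange → red.
R: -16, -15, -6, -5, 4, 5, 14 → 15 (alternating steps +1, +9, +1, +9, …).
Combining the parts gives (p=45, q=red, r=15).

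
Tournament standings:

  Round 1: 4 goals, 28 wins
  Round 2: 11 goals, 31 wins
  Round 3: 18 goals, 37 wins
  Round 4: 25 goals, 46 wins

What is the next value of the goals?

Goals: +7 each step, so 4, 11, 18, 25 → 32.
Wins: differences are 3, 6, 9, … (increasing by 3 each time), so 28, 31, 37, 46 → 58.

32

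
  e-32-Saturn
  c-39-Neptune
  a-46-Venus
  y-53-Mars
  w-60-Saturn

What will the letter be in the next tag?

Letter: letters move back 2 places in the alphabet, wrapping A→Z, so e, c, a, y, w → u.

u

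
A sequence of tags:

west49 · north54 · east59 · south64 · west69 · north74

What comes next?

Direction goes west, north, east, south, west, north → east (repeats west → north → east → south).
Second component: 49, 54, 59, 64, 69, 74 → 79 (+5 each step).
Combining the parts gives east79.

east79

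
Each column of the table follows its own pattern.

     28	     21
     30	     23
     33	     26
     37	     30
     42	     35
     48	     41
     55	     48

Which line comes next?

First component: differences are 2, 3, 4, … (increasing by 1 each time), so 28, 30, 33, 37, 42, 48, 55 → 63.
Second component: 21, 23, 26, 30, 35, 41, 48 → 56 (always 7 less than the first component).
Putting it together: 63  56.

63  56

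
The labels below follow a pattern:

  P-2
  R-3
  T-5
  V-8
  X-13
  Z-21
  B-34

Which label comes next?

For the letter, letters move forward 2 places in the alphabet, wrapping Z→A: P, R, T, V, X, Z, B → D.
Second component — each term is the sum of the two before it: 2, 3, 5, 8, 13, 21, 34 → 55.
Putting it together: D-55.

D-55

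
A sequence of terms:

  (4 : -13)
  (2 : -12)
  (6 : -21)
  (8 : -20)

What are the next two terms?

First part: each term is the sum of the two before it, so 4, 2, 6, 8 → 14 → 22.
Second part: -13, -12, -21, -20 → -29 → -28 (alternating steps +1, −9, +1, −9, …).
So the next two terms are (14 : -29) and (22 : -28).

(14 : -29), (22 : -28)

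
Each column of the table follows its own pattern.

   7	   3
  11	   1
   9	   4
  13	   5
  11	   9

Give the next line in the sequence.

First component: 7, 11, 9, 13, 11 → 15 (alternating steps +4, −2, +4, −2, …).
Second component — each term is the sum of the two before it: 3, 1, 4, 5, 9 → 14.
So the next line is 15  14.

15  14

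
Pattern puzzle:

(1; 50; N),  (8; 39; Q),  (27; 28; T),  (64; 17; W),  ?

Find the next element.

First value: perfect cubes: 1³, 2³, 3³, …, so 1, 8, 27, 64 → 125.
Second value: 50, 39, 28, 17 → 6 (−11 each step).
For the letter, letters move forward 3 places in the alphabet: N, Q, T, W → Z.
Putting it together: (125; 6; Z).

(125; 6; Z)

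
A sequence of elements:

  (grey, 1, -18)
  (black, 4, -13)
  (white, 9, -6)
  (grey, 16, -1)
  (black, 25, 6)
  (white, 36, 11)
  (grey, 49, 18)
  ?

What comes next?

Shade — repeats grey → black → white: grey, black, white, grey, black, white, grey → black.
Second value: 1, 4, 9, 16, 25, 36, 49 → 64 (perfect squares: 1², 2², 3², …).
Third value: alternating steps +5, +7, +5, +7, …; -18, -13, -6, -1, 6, 11, 18 → 23.
Combining the parts gives (black, 64, 23).

(black, 64, 23)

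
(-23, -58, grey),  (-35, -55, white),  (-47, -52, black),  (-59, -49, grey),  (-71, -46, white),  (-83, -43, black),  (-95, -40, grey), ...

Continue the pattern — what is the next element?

(-107, -37, white)

First slot goes -23, -35, -47, -59, -71, -83, -95 → -107 (−12 each step).
Second slot goes -58, -55, -52, -49, -46, -43, -40 → -37 (+3 each step).
Shade goes grey, white, black, grey, white, black, grey → white (repeats grey → white → black).
So the next element is (-107, -37, white).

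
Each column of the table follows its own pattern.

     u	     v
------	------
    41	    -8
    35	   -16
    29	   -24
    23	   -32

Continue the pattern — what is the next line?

Column u — −6 each step: 41, 35, 29, 23 → 17.
Column v: −8 each step, so -8, -16, -24, -32 → -40.
Combining the parts gives 17  -40.

17  -40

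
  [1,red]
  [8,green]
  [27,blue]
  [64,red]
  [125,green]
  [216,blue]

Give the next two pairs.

[343,red], [512,green]

First component: perfect cubes: 1³, 2³, 3³, …; 1, 8, 27, 64, 125, 216 → 343 → 512.
Colour: repeats red → green → blue, so red, green, blue, red, green, blue → red → green.
So the next two pairs are [343,red] and [512,green].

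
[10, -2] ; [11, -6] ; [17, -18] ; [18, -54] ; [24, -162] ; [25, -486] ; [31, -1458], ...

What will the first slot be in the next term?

32

First slot: 10, 11, 17, 18, 24, 25, 31 → 32 (alternating steps +1, +6, +1, +6, …).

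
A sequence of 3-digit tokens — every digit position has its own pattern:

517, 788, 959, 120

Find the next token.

First digit: +2 each step, mod 10; 5, 7, 9, 1 → 3.
Second digit goes 1, 8, 5, 2 → 9 (−3 each step, mod 10).
Third digit — +1 each step, mod 10: 7, 8, 9, 0 → 1.
Combining the parts gives 391.

391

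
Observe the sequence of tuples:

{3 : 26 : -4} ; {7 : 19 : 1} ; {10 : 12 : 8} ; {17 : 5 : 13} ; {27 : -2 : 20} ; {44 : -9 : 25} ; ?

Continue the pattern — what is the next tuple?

First slot: each term is the sum of the two before it, so 3, 7, 10, 17, 27, 44 → 71.
Second slot: −7 each step, so 26, 19, 12, 5, -2, -9 → -16.
Third slot: -4, 1, 8, 13, 20, 25 → 32 (alternating steps +5, +7, +5, +7, …).
Putting it together: {71 : -16 : 32}.

{71 : -16 : 32}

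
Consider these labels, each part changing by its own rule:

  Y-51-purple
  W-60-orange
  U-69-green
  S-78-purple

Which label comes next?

For the letter, letters move back 2 places in the alphabet: Y, W, U, S → Q.
Second component goes 51, 60, 69, 78 → 87 (+9 each step).
Colour goes purple, orange, green, purple → orange (repeats purple → orange → green).
So the next label is Q-87-orange.

Q-87-orange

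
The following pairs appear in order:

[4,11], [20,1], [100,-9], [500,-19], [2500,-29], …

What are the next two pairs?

First component: ×5 each step; 4, 20, 100, 500, 2500 → 12500 → 62500.
Second component — −10 each step: 11, 1, -9, -19, -29 → -39 → -49.
Putting the parts together: [12500,-39] and then [62500,-49].

[12500,-39], [62500,-49]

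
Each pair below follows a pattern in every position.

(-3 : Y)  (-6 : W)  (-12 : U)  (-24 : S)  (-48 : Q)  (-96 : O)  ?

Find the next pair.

(-192 : M)

First slot — ×2 each step: -3, -6, -12, -24, -48, -96 → -192.
Letter goes Y, W, U, S, Q, O → M (letters move back 2 places in the alphabet).
Combining the parts gives (-192 : M).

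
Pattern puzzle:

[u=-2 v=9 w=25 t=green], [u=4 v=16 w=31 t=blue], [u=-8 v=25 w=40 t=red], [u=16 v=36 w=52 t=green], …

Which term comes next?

[u=-32 v=49 w=67 t=blue]

For the u, ×(-2) each step: -2, 4, -8, 16 → -32.
V goes 9, 16, 25, 36 → 49 (perfect squares: 3², 4², 5², …).
W: differences are 6, 9, 12, … (increasing by 3 each time), so 25, 31, 40, 52 → 67.
T: repeats green → blue → red, so green, blue, red, green → blue.
Combining the parts gives [u=-32 v=49 w=67 t=blue].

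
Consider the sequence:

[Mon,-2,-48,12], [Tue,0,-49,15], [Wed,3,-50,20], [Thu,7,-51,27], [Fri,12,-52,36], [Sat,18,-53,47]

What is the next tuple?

Day: runs through the weekdays Mon→Sun, so Mon, Tue, Wed, Thu, Fri, Sat → Sun.
Second entry — differences are 2, 3, 4, … (increasing by 1 each time): -2, 0, 3, 7, 12, 18 → 25.
For the third entry, −1 each step: -48, -49, -50, -51, -52, -53 → -54.
Fourth entry goes 12, 15, 20, 27, 36, 47 → 60 (differences are 3, 5, 7, … (increasing by 2 each time)).
Combining the parts gives [Sun,25,-54,60].

[Sun,25,-54,60]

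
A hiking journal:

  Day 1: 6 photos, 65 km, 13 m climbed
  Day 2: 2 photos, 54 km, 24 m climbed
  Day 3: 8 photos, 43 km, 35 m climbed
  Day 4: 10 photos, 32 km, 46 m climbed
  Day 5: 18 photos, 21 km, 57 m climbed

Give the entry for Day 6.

28 photos, 10 km, 68 m climbed

For the photos, each term is the sum of the two before it: 6, 2, 8, 10, 18 → 28.
Km goes 65, 54, 43, 32, 21 → 10 (−11 each step).
M climbed — together with the km always sums to 78: 13, 24, 35, 46, 57 → 68.
Putting it together: 28 photos, 10 km, 68 m climbed.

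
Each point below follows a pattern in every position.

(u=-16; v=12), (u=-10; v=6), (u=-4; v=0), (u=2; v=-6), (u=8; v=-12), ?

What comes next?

(u=14; v=-18)

U: -16, -10, -4, 2, 8 → 14 (+6 each step).
V — together with the u always sums to -4: 12, 6, 0, -6, -12 → -18.
Combining the parts gives (u=14; v=-18).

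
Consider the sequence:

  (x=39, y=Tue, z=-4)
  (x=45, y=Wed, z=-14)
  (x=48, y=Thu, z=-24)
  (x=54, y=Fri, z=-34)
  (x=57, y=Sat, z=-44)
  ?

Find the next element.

(x=63, y=Sun, z=-54)

X: alternating steps +6, +3, +6, +3, …, so 39, 45, 48, 54, 57 → 63.
For the y, runs through the weekdays Mon→Sun: Tue, Wed, Thu, Fri, Sat → Sun.
Z: -4, -14, -24, -34, -44 → -54 (−10 each step).
So the next element is (x=63, y=Sun, z=-54).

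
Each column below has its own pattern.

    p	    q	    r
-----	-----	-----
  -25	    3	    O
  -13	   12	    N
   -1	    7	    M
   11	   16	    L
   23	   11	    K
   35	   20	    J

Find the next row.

47  15  I

Column p: +12 each step; -25, -13, -1, 11, 23, 35 → 47.
For the column q, alternating steps +9, −5, +9, −5, …: 3, 12, 7, 16, 11, 20 → 15.
Column r: letters move back 1 place in the alphabet; O, N, M, L, K, J → I.
Combining the parts gives 47  15  I.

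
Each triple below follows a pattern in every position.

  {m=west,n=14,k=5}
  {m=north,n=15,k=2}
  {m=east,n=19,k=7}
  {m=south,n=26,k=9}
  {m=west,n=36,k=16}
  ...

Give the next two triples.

M goes west, north, east, south, west → north → east (repeats west → north → east → south).
N: differences are 1, 4, 7, … (increasing by 3 each time); 14, 15, 19, 26, 36 → 49 → 65.
K goes 5, 2, 7, 9, 16 → 25 → 41 (each term is the sum of the two before it).
So the next two triples are {m=north,n=49,k=25} and {m=east,n=65,k=41}.

{m=north,n=49,k=25}, {m=east,n=65,k=41}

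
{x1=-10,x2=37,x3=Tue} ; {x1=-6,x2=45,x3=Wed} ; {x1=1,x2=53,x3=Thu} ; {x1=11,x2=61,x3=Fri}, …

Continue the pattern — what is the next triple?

X1: differences are 4, 7, 10, … (increasing by 3 each time); -10, -6, 1, 11 → 24.
For the x2, +8 each step: 37, 45, 53, 61 → 69.
X3 — runs through the weekdays Mon→Sun: Tue, Wed, Thu, Fri → Sat.
Putting it together: {x1=24,x2=69,x3=Sat}.

{x1=24,x2=69,x3=Sat}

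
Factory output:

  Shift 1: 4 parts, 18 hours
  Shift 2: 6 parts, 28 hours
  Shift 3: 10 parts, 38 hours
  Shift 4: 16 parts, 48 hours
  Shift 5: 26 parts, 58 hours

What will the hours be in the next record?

Hours: 18, 28, 38, 48, 58 → 68 (+10 each step).

68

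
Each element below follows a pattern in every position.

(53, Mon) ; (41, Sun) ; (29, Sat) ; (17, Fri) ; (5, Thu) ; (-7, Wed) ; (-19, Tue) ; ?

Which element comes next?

(-31, Mon)

First value goes 53, 41, 29, 17, 5, -7, -19 → -31 (−12 each step).
Day — runs backward through the weekdays Mon→Sun: Mon, Sun, Sat, Fri, Thu, Wed, Tue → Mon.
So the next element is (-31, Mon).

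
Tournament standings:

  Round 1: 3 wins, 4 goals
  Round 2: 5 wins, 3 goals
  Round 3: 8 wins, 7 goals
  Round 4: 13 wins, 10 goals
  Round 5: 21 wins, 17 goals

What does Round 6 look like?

Wins: each term is the sum of the two before it; 3, 5, 8, 13, 21 → 34.
Goals — each term is the sum of the two before it: 4, 3, 7, 10, 17 → 27.
Combining the parts gives 34 wins, 27 goals.

34 wins, 27 goals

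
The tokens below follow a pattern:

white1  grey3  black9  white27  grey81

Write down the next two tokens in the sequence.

black243 then white729

Shade: white, grey, black, white, grey → black → white (repeats white → grey → black).
For the second component, ×3 each step: 1, 3, 9, 27, 81 → 243 → 729.
Putting the parts together: black243 and then white729.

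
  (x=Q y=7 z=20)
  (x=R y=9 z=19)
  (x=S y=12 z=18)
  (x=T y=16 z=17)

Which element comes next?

(x=U y=21 z=16)

X: letters move forward 1 place in the alphabet; Q, R, S, T → U.
Y: differences are 2, 3, 4, … (increasing by 1 each time); 7, 9, 12, 16 → 21.
Z: 20, 19, 18, 17 → 16 (−1 each step).
Combining the parts gives (x=U y=21 z=16).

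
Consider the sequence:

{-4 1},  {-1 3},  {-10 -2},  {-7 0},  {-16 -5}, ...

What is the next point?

First value: -4, -1, -10, -7, -16 → -13 (alternating steps +3, −9, +3, −9, …).
Second value: 1, 3, -2, 0, -5 → -3 (alternating steps +2, −5, +2, −5, …).
Putting it together: {-13 -3}.

{-13 -3}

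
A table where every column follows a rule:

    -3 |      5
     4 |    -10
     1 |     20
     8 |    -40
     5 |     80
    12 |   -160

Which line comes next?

9  320

First component: alternating steps +7, −3, +7, −3, …; -3, 4, 1, 8, 5, 12 → 9.
Second component goes 5, -10, 20, -40, 80, -160 → 320 (×(-2) each step).
Putting it together: 9  320.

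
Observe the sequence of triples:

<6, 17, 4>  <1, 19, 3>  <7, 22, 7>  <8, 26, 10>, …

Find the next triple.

For the first coordinate, each term is the sum of the two before it: 6, 1, 7, 8 → 15.
For the second coordinate, differences are 2, 3, 4, … (increasing by 1 each time): 17, 19, 22, 26 → 31.
Third coordinate: each term is the sum of the two before it; 4, 3, 7, 10 → 17.
Combining the parts gives <15, 31, 17>.

<15, 31, 17>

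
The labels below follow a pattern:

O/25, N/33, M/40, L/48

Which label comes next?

Letter: letters move back 1 place in the alphabet; O, N, M, L → K.
Second component — alternating steps +8, +7, +8, +7, …: 25, 33, 40, 48 → 55.
So the next label is K/55.

K/55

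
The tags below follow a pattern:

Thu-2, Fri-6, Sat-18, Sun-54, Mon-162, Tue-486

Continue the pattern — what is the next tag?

Wed-1458

Day goes Thu, Fri, Sat, Sun, Mon, Tue → Wed (runs through the weekdays Mon→Sun).
For the second component, ×3 each step: 2, 6, 18, 54, 162, 486 → 1458.
So the next tag is Wed-1458.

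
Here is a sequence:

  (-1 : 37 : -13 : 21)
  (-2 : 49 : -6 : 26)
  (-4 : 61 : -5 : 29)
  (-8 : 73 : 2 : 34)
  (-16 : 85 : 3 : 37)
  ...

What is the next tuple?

(-32 : 97 : 10 : 42)

First component: ×2 each step, so -1, -2, -4, -8, -16 → -32.
Second component goes 37, 49, 61, 73, 85 → 97 (+12 each step).
Third component: -13, -6, -5, 2, 3 → 10 (alternating steps +7, +1, +7, +1, …).
Fourth component: 21, 26, 29, 34, 37 → 42 (alternating steps +5, +3, +5, +3, …).
Combining the parts gives (-32 : 97 : 10 : 42).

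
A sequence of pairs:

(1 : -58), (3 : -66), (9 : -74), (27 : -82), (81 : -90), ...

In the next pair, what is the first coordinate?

243

For the first coordinate, ×3 each step: 1, 3, 9, 27, 81 → 243.
Second coordinate: −8 each step, so -58, -66, -74, -82, -90 → -98.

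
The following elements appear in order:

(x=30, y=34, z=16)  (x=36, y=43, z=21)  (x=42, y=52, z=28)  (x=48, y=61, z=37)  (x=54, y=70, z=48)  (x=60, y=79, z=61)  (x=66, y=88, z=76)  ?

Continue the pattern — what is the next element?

(x=72, y=97, z=93)

X — +6 each step: 30, 36, 42, 48, 54, 60, 66 → 72.
Y goes 34, 43, 52, 61, 70, 79, 88 → 97 (+9 each step).
For the z, differences are 5, 7, 9, … (increasing by 2 each time): 16, 21, 28, 37, 48, 61, 76 → 93.
So the next element is (x=72, y=97, z=93).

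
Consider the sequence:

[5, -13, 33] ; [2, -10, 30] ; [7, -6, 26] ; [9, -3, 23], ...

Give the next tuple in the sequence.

First value: 5, 2, 7, 9 → 16 (each term is the sum of the two before it).
Second value: alternating steps +3, +4, +3, +4, …, so -13, -10, -6, -3 → 1.
Third value goes 33, 30, 26, 23 → 19 (together with the second value always sums to 20).
So the next tuple is [16, 1, 19].

[16, 1, 19]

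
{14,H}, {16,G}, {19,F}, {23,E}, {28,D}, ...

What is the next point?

{34,C}

For the first value, differences are 2, 3, 4, … (increasing by 1 each time): 14, 16, 19, 23, 28 → 34.
Letter: letters move back 1 place in the alphabet, so H, G, F, E, D → C.
Combining the parts gives {34,C}.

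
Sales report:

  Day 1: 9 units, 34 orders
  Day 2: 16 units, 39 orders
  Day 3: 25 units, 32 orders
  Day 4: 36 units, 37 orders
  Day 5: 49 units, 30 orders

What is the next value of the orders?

35

Orders goes 34, 39, 32, 37, 30 → 35 (alternating steps +5, −7, +5, −7, …).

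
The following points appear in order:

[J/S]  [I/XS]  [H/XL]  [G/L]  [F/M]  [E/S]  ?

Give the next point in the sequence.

Letter — letters move back 1 place in the alphabet: J, I, H, G, F, E → D.
Size: repeats S → XS → XL → L → M; S, XS, XL, L, M, S → XS.
So the next point is [D/XS].

[D/XS]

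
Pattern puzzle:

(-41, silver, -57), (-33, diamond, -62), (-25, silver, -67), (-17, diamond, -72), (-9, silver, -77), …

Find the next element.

First component — +8 each step: -41, -33, -25, -17, -9 → -1.
Rank: alternates silver ↔ diamond; silver, diamond, silver, diamond, silver → diamond.
Third component goes -57, -62, -67, -72, -77 → -82 (−5 each step).
Putting it together: (-1, diamond, -82).

(-1, diamond, -82)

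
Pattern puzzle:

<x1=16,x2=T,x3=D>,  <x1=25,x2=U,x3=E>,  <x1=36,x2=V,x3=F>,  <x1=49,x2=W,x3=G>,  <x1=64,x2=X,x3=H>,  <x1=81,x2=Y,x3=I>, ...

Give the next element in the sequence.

<x1=100,x2=Z,x3=J>

X1: perfect squares: 4², 5², 6², …, so 16, 25, 36, 49, 64, 81 → 100.
X2: letters move forward 1 place in the alphabet; T, U, V, W, X, Y → Z.
X3 — letters move forward 1 place in the alphabet: D, E, F, G, H, I → J.
Putting it together: <x1=100,x2=Z,x3=J>.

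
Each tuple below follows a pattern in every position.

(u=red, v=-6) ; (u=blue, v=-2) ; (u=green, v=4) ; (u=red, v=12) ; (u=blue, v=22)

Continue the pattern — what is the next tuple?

U — repeats red → blue → green: red, blue, green, red, blue → green.
V goes -6, -2, 4, 12, 22 → 34 (differences are 4, 6, 8, … (increasing by 2 each time)).
Combining the parts gives (u=green, v=34).

(u=green, v=34)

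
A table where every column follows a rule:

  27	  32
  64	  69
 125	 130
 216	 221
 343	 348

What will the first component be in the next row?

512

First component goes 27, 64, 125, 216, 343 → 512 (perfect cubes: 3³, 4³, 5³, …).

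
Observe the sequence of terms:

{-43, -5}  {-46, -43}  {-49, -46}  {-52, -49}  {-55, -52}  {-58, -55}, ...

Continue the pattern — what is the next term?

{-61, -58}

First value — −3 each step: -43, -46, -49, -52, -55, -58 → -61.
Second value goes -5, -43, -46, -49, -52, -55 → -58 (always the previous value of the first value).
Combining the parts gives {-61, -58}.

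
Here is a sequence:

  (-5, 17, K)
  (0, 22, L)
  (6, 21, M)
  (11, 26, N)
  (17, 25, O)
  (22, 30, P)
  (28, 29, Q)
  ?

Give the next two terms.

First part goes -5, 0, 6, 11, 17, 22, 28 → 33 → 39 (alternating steps +5, +6, +5, +6, …).
Second part: alternating steps +5, −1, +5, −1, …, so 17, 22, 21, 26, 25, 30, 29 → 34 → 33.
For the letter, letters move forward 1 place in the alphabet: K, L, M, N, O, P, Q → R → S.
Putting the parts together: (33, 34, R) and then (39, 33, S).

(33, 34, R), (39, 33, S)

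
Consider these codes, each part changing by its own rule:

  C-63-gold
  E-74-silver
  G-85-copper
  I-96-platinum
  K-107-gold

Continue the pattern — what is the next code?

Letter goes C, E, G, I, K → M (letters move forward 2 places in the alphabet).
Second component: +11 each step, so 63, 74, 85, 96, 107 → 118.
Metal — repeats gold → silver → copper → platinum: gold, silver, copper, platinum, gold → silver.
So the next code is M-118-silver.

M-118-silver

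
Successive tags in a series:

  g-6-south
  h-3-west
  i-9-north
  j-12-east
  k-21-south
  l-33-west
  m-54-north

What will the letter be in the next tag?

Letter goes g, h, i, j, k, l, m → n (letters move forward 1 place in the alphabet).

n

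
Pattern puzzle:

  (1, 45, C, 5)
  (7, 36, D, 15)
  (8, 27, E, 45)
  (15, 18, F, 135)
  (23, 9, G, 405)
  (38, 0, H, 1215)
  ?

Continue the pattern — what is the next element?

(61, -9, I, 3645)

First part — each term is the sum of the two before it: 1, 7, 8, 15, 23, 38 → 61.
Second part: −9 each step; 45, 36, 27, 18, 9, 0 → -9.
Letter goes C, D, E, F, G, H → I (letters move forward 1 place in the alphabet).
Fourth part — ×3 each step: 5, 15, 45, 135, 405, 1215 → 3645.
Combining the parts gives (61, -9, I, 3645).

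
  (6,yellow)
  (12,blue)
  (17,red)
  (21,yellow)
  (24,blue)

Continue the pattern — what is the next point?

First value — differences are 6, 5, 4, … (decreasing by 1 each time): 6, 12, 17, 21, 24 → 26.
Colour goes yellow, blue, red, yellow, blue → red (repeats yellow → blue → red).
Putting it together: (26,red).

(26,red)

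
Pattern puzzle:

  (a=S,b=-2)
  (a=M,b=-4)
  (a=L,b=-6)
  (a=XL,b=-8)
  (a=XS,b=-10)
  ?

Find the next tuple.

For the a, runs through clothing sizes XS→XL: S, M, L, XL, XS → S.
For the b, −2 each step: -2, -4, -6, -8, -10 → -12.
Putting it together: (a=S,b=-12).

(a=S,b=-12)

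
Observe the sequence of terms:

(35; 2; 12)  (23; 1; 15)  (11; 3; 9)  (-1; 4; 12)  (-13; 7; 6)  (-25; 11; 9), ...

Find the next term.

(-37; 18; 3)

First part goes 35, 23, 11, -1, -13, -25 → -37 (−12 each step).
Second part: 2, 1, 3, 4, 7, 11 → 18 (each term is the sum of the two before it).
Third part: 12, 15, 9, 12, 6, 9 → 3 (alternating steps +3, −6, +3, −6, …).
Combining the parts gives (-37; 18; 3).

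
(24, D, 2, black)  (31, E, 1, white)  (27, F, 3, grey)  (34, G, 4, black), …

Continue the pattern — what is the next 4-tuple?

First component — alternating steps +7, −4, +7, −4, …: 24, 31, 27, 34 → 30.
Letter: letters move forward 1 place in the alphabet, so D, E, F, G → H.
Third component: each term is the sum of the two before it; 2, 1, 3, 4 → 7.
Shade: repeats black → white → grey, so black, white, grey, black → white.
So the next 4-tuple is (30, H, 7, white).

(30, H, 7, white)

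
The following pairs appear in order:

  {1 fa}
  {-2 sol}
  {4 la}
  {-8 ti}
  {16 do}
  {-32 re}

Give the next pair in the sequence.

{64 mi}

First component — ×(-2) each step: 1, -2, 4, -8, 16, -32 → 64.
Note — runs through the solfège scale do→ti: fa, sol, la, ti, do, re → mi.
Putting it together: {64 mi}.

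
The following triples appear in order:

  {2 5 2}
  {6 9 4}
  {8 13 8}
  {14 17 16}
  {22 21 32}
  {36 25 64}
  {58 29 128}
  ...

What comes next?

First coordinate: each term is the sum of the two before it; 2, 6, 8, 14, 22, 36, 58 → 94.
Second coordinate: 5, 9, 13, 17, 21, 25, 29 → 33 (+4 each step).
Third coordinate: 2, 4, 8, 16, 32, 64, 128 → 256 (×2 each step).
Combining the parts gives {94 33 256}.

{94 33 256}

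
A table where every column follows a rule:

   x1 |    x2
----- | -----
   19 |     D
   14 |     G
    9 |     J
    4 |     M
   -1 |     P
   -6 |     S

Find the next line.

Column x1 — −5 each step: 19, 14, 9, 4, -1, -6 → -11.
Column x2: D, G, J, M, P, S → V (letters move forward 3 places in the alphabet).
So the next line is -11  V.

-11  V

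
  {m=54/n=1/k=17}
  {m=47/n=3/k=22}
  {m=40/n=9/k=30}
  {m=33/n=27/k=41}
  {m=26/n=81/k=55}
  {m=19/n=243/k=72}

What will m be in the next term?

12

For the m, −7 each step: 54, 47, 40, 33, 26, 19 → 12.
N: ×3 each step; 1, 3, 9, 27, 81, 243 → 729.
K — differences are 5, 8, 11, … (increasing by 3 each time): 17, 22, 30, 41, 55, 72 → 92.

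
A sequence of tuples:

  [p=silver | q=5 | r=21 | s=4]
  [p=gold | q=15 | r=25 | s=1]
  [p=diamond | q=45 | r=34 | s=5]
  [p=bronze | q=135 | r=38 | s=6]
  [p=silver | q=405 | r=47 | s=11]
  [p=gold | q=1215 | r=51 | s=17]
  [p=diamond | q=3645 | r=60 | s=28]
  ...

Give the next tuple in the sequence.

P: repeats silver → gold → diamond → bronze; silver, gold, diamond, bronze, silver, gold, diamond → bronze.
Q — ×3 each step: 5, 15, 45, 135, 405, 1215, 3645 → 10935.
R: alternating steps +4, +9, +4, +9, …; 21, 25, 34, 38, 47, 51, 60 → 64.
S goes 4, 1, 5, 6, 11, 17, 28 → 45 (each term is the sum of the two before it).
Combining the parts gives [p=bronze | q=10935 | r=64 | s=45].

[p=bronze | q=10935 | r=64 | s=45]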